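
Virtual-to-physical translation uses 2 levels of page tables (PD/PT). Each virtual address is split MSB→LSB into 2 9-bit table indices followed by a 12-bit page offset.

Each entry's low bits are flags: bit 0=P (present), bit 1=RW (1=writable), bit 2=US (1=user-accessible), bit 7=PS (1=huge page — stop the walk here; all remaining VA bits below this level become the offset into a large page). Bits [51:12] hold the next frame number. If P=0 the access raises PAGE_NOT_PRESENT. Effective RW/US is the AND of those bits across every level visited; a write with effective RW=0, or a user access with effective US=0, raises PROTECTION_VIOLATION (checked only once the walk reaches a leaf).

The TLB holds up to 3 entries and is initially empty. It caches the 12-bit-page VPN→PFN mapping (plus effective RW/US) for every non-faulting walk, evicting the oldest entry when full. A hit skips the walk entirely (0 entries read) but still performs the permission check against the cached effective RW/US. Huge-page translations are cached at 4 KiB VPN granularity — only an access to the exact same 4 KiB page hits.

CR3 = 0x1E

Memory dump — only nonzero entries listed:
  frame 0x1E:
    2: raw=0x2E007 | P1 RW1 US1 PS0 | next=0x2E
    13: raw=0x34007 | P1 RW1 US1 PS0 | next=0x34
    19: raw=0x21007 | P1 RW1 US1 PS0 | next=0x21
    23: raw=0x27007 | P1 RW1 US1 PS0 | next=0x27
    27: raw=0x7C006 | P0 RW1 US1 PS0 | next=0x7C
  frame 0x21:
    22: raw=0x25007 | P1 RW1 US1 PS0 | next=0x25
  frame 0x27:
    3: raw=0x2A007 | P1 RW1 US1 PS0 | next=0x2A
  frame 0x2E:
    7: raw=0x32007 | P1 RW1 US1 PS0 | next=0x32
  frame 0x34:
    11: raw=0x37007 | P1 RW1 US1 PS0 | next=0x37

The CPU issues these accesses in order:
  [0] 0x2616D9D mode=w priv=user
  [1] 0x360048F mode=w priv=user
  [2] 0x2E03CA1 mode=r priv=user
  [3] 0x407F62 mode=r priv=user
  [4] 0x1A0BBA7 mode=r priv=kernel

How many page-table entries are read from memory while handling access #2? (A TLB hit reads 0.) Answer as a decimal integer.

Trace:
#0 VA=0x2616D9D (w,user):
  [0] read 0x1E idx=19: raw=0x21007 flags P=1 W=1 U=1 S=0
  [1] read 0x21 idx=22: raw=0x25007 flags P=1 W=1 U=1 S=0
  → PA=0x25D9D  (2 entries read)
#1 VA=0x360048F (w,user):
  [0] read 0x1E idx=27: raw=0x7C006 flags P=0 W=1 U=1 S=0
  ✗ PAGE_NOT_PRESENT  [1 reads]
#2 VA=0x2E03CA1 (r,user):
  [0] read 0x1E idx=23: raw=0x27007 flags P=1 W=1 U=1 S=0
  [1] read 0x27 idx=3: raw=0x2A007 flags P=1 W=1 U=1 S=0
  → PA=0x2ACA1  (2 entries read)
#3 VA=0x407F62 (r,user):
  [0] read 0x1E idx=2: raw=0x2E007 flags P=1 W=1 U=1 S=0
  [1] read 0x2E idx=7: raw=0x32007 flags P=1 W=1 U=1 S=0
  → PA=0x32F62  (2 entries read)
#4 VA=0x1A0BBA7 (r,kernel):
  [0] read 0x1E idx=13: raw=0x34007 flags P=1 W=1 U=1 S=0
  [1] read 0x34 idx=11: raw=0x37007 flags P=1 W=1 U=1 S=0
  → PA=0x37BA7  (2 entries read)

Entries read for #2: 2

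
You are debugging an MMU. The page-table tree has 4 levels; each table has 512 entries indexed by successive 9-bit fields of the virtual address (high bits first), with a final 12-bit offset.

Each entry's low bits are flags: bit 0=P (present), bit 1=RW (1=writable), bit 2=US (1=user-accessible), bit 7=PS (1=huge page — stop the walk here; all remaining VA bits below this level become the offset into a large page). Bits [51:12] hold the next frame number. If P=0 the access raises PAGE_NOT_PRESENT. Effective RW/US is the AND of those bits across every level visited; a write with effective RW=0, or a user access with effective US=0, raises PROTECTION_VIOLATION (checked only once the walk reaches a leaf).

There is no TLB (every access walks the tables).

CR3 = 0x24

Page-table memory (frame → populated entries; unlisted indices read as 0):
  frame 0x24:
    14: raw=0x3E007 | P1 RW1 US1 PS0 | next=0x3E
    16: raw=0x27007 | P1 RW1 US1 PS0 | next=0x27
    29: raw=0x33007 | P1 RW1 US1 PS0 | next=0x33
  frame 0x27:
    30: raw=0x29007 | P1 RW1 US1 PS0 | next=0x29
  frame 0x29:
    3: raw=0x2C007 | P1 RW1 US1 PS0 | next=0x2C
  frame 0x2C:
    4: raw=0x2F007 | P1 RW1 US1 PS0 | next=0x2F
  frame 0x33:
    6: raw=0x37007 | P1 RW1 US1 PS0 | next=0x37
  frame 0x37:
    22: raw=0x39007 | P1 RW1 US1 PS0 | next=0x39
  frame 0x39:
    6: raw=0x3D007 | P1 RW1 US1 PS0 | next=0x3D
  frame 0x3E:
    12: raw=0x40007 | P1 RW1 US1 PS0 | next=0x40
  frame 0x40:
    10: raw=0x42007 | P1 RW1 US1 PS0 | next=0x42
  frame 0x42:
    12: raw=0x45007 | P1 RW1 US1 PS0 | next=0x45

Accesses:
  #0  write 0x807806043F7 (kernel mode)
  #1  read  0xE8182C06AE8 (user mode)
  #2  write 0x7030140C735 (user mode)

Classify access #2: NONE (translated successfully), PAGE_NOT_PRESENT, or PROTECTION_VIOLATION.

Trace:
#0 VA=0x807806043F7 (w,kernel):
  lvl0: tbl 0x24, slot 16 ⇒ 0x27007 (P1/RW1/US1/PS0)
  lvl1: tbl 0x27, slot 30 ⇒ 0x29007 (P1/RW1/US1/PS0)
  lvl2: tbl 0x29, slot 3 ⇒ 0x2C007 (P1/RW1/US1/PS0)
  lvl3: tbl 0x2C, slot 4 ⇒ 0x2F007 (P1/RW1/US1/PS0)
  → PA=0x2F3F7  (4 entries read)
#1 VA=0xE8182C06AE8 (r,user):
  lvl0: tbl 0x24, slot 29 ⇒ 0x33007 (P1/RW1/US1/PS0)
  lvl1: tbl 0x33, slot 6 ⇒ 0x37007 (P1/RW1/US1/PS0)
  lvl2: tbl 0x37, slot 22 ⇒ 0x39007 (P1/RW1/US1/PS0)
  lvl3: tbl 0x39, slot 6 ⇒ 0x3D007 (P1/RW1/US1/PS0)
  → PA=0x3DAE8  (4 entries read)
#2 VA=0x7030140C735 (w,user):
  lvl0: tbl 0x24, slot 14 ⇒ 0x3E007 (P1/RW1/US1/PS0)
  lvl1: tbl 0x3E, slot 12 ⇒ 0x40007 (P1/RW1/US1/PS0)
  lvl2: tbl 0x40, slot 10 ⇒ 0x42007 (P1/RW1/US1/PS0)
  lvl3: tbl 0x42, slot 12 ⇒ 0x45007 (P1/RW1/US1/PS0)
  → PA=0x45735  (4 entries read)

Access #2 fault: NONE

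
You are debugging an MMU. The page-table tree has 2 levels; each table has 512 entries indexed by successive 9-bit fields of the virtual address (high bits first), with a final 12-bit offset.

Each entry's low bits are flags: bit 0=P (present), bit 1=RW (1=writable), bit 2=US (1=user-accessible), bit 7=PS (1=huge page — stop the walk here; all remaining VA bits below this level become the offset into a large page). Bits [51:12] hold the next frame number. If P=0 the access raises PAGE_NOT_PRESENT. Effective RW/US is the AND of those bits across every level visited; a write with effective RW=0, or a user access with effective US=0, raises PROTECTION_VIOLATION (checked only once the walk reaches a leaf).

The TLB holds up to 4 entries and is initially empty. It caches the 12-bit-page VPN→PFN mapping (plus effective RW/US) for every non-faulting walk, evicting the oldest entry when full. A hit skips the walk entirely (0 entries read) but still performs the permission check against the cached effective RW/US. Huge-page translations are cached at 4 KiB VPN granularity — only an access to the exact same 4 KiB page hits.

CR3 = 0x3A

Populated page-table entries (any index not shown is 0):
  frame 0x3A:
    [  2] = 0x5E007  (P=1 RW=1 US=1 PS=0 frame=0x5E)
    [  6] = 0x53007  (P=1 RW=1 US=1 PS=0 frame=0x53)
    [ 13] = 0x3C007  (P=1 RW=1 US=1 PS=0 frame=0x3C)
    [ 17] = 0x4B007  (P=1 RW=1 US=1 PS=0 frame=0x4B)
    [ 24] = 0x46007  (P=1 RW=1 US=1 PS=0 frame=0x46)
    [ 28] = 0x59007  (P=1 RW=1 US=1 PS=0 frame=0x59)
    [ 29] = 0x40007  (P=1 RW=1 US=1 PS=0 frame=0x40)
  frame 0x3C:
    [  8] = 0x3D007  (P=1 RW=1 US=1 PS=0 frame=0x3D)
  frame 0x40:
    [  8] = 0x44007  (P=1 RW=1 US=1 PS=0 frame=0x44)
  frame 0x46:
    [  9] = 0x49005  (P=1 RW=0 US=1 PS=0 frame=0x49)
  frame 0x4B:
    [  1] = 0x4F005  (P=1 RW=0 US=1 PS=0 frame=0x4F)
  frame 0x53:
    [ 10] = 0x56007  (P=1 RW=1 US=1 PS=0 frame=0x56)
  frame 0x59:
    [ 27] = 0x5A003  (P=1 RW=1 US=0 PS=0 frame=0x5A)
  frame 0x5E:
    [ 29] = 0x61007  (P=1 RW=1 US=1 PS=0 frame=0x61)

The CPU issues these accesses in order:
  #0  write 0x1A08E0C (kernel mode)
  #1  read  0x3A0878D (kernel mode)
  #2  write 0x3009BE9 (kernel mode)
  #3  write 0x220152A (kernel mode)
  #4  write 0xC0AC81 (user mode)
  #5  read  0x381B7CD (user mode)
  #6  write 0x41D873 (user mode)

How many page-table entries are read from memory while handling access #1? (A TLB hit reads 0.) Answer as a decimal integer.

Per-access translation:
#0 VA=0x1A08E0C (w,kernel):
  L0 @0x3A[13] → 0x3C007  P=1,RW=1,US=1,PS=0
  L1 @0x3C[8] → 0x3D007  P=1,RW=1,US=1,PS=0
  ⇒ phys 0x3DE0C  [2 reads]
#1 VA=0x3A0878D (r,kernel):
  L0 @0x3A[29] → 0x40007  P=1,RW=1,US=1,PS=0
  L1 @0x40[8] → 0x44007  P=1,RW=1,US=1,PS=0
  ⇒ phys 0x4478D  [2 reads]
#2 VA=0x3009BE9 (w,kernel):
  L0 @0x3A[24] → 0x46007  P=1,RW=1,US=1,PS=0
  L1 @0x46[9] → 0x49005  P=1,RW=0,US=1,PS=0
  → PROTECTION_VIOLATION  (2 entries read)
#3 VA=0x220152A (w,kernel):
  L0 @0x3A[17] → 0x4B007  P=1,RW=1,US=1,PS=0
  L1 @0x4B[1] → 0x4F005  P=1,RW=0,US=1,PS=0
  → PROTECTION_VIOLATION  (2 entries read)
#4 VA=0xC0AC81 (w,user):
  L0 @0x3A[6] → 0x53007  P=1,RW=1,US=1,PS=0
  L1 @0x53[10] → 0x56007  P=1,RW=1,US=1,PS=0
  ⇒ phys 0x56C81  [2 reads]
#5 VA=0x381B7CD (r,user):
  L0 @0x3A[28] → 0x59007  P=1,RW=1,US=1,PS=0
  L1 @0x59[27] → 0x5A003  P=1,RW=1,US=0,PS=0
  → PROTECTION_VIOLATION  (2 entries read)
#6 VA=0x41D873 (w,user):
  L0 @0x3A[2] → 0x5E007  P=1,RW=1,US=1,PS=0
  L1 @0x5E[29] → 0x61007  P=1,RW=1,US=1,PS=0
  ⇒ phys 0x61873  [2 reads]

Entries read for #1: 2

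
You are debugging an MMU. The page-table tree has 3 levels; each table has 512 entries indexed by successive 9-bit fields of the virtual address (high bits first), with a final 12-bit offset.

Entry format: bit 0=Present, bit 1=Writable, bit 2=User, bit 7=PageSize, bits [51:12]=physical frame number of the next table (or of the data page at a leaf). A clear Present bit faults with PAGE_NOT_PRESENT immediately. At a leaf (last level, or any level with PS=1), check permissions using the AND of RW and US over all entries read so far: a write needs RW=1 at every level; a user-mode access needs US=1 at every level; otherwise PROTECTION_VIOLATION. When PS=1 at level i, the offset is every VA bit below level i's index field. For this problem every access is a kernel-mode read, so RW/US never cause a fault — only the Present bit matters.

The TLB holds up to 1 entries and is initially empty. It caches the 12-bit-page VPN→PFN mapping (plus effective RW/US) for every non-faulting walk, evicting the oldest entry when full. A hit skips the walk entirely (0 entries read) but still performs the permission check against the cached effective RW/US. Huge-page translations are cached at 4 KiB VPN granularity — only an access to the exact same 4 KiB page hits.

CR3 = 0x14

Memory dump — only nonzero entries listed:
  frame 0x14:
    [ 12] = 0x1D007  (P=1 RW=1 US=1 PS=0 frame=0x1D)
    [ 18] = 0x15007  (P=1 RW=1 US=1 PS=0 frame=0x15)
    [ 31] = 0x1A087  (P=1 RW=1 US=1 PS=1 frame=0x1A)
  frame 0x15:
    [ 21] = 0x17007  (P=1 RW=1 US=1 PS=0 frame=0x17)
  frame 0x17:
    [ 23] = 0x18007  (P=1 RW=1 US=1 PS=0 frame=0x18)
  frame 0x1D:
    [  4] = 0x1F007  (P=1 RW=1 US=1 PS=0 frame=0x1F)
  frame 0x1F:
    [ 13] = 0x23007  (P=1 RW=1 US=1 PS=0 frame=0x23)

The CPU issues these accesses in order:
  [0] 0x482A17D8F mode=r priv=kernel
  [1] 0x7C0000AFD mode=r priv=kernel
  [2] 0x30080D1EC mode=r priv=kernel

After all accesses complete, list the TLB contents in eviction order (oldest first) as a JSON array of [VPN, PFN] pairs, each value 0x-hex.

Walk each access:
#0 VA=0x482A17D8F (r,kernel):
  L0: frame=0x14 idx=18 entry=0x15007 [P=1 RW=1 US=1 PS=0]
  L1: frame=0x15 idx=21 entry=0x17007 [P=1 RW=1 US=1 PS=0]
  L2: frame=0x17 idx=23 entry=0x18007 [P=1 RW=1 US=1 PS=0]
  ✓ 0x18D8F  — 3 lookups
#1 VA=0x7C0000AFD (r,kernel):
  L0: frame=0x14 idx=31 entry=0x1A087 [P=1 RW=1 US=1 PS=1]
  ✓ 0x1AAFD (huge @L0)  — 1 lookups
#2 VA=0x30080D1EC (r,kernel):
  L0: frame=0x14 idx=12 entry=0x1D007 [P=1 RW=1 US=1 PS=0]
  L1: frame=0x1D idx=4 entry=0x1F007 [P=1 RW=1 US=1 PS=0]
  L2: frame=0x1F idx=13 entry=0x23007 [P=1 RW=1 US=1 PS=0]
  ✓ 0x231EC  — 3 lookups

TLB: [["0x30080D", "0x23"]]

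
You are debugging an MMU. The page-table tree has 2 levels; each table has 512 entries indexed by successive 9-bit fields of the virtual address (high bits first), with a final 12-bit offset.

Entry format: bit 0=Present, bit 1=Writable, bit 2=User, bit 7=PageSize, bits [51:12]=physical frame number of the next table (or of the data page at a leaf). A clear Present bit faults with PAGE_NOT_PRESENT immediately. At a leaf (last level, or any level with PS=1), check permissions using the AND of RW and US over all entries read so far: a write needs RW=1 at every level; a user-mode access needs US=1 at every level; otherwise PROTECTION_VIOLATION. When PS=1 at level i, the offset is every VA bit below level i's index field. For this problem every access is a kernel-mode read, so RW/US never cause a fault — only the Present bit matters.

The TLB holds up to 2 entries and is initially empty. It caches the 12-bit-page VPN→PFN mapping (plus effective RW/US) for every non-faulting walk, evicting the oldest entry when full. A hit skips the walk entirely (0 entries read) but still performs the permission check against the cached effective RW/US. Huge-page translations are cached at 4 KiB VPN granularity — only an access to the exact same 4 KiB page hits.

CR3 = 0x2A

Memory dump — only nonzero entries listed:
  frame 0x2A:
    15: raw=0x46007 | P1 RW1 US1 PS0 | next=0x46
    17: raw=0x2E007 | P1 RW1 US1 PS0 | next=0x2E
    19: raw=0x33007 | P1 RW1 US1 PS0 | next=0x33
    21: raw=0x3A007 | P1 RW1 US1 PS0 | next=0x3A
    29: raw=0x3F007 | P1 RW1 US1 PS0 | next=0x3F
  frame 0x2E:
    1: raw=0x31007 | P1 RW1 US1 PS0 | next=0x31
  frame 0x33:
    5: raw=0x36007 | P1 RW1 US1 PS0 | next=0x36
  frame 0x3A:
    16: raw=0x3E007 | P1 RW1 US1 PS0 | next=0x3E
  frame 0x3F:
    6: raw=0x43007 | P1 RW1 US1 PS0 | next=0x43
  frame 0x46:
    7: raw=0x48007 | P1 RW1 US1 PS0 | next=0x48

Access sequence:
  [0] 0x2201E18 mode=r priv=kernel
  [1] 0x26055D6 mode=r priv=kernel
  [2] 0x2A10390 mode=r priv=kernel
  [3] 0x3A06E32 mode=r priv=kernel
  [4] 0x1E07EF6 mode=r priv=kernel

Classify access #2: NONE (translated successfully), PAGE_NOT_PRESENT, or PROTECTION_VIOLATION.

Walk each access:
#0 VA=0x2201E18 (r,kernel):
  [0] read 0x2A idx=17: raw=0x2E007 flags P=1 W=1 U=1 S=0
  [1] read 0x2E idx=1: raw=0x31007 flags P=1 W=1 U=1 S=0
  → PA=0x31E18  (2 entries read)
#1 VA=0x26055D6 (r,kernel):
  [0] read 0x2A idx=19: raw=0x33007 flags P=1 W=1 U=1 S=0
  [1] read 0x33 idx=5: raw=0x36007 flags P=1 W=1 U=1 S=0
  → PA=0x365D6  (2 entries read)
#2 VA=0x2A10390 (r,kernel):
  [0] read 0x2A idx=21: raw=0x3A007 flags P=1 W=1 U=1 S=0
  [1] read 0x3A idx=16: raw=0x3E007 flags P=1 W=1 U=1 S=0
  → PA=0x3E390  (2 entries read)
#3 VA=0x3A06E32 (r,kernel):
  [0] read 0x2A idx=29: raw=0x3F007 flags P=1 W=1 U=1 S=0
  [1] read 0x3F idx=6: raw=0x43007 flags P=1 W=1 U=1 S=0
  → PA=0x43E32  (2 entries read)
#4 VA=0x1E07EF6 (r,kernel):
  [0] read 0x2A idx=15: raw=0x46007 flags P=1 W=1 U=1 S=0
  [1] read 0x46 idx=7: raw=0x48007 flags P=1 W=1 U=1 S=0
  → PA=0x48EF6  (2 entries read)

Access #2 fault: NONE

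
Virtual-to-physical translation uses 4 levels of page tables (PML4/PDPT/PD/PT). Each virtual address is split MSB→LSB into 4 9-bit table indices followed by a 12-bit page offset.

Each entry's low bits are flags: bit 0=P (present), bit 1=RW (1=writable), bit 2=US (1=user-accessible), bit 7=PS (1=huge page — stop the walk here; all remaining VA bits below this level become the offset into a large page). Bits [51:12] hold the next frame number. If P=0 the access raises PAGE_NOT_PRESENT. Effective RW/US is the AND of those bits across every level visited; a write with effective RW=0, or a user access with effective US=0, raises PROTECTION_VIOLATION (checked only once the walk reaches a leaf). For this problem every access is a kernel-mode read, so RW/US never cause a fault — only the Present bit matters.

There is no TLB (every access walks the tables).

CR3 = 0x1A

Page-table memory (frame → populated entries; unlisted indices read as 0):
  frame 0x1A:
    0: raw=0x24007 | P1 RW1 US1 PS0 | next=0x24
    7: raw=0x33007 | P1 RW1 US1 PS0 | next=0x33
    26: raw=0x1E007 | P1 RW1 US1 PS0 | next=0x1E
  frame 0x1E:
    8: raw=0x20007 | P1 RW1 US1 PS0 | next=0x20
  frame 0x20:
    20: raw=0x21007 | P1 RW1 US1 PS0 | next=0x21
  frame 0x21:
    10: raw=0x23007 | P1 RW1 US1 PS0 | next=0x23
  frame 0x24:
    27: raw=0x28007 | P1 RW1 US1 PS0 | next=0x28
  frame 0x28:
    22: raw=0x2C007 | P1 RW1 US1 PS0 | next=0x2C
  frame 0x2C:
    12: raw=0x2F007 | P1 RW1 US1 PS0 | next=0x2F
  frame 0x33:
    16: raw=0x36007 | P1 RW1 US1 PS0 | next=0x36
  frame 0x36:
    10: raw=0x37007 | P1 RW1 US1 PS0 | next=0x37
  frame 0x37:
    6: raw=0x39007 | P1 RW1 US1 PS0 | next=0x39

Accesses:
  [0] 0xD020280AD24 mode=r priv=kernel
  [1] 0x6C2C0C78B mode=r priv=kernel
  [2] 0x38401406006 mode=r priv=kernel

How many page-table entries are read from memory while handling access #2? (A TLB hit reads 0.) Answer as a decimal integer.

Walk each access:
#0 VA=0xD020280AD24 (r,kernel):
  [0] read 0x1A idx=26: raw=0x1E007 flags P=1 W=1 U=1 S=0
  [1] read 0x1E idx=8: raw=0x20007 flags P=1 W=1 U=1 S=0
  [2] read 0x20 idx=20: raw=0x21007 flags P=1 W=1 U=1 S=0
  [3] read 0x21 idx=10: raw=0x23007 flags P=1 W=1 U=1 S=0
  ⇒ phys 0x23D24  [4 reads]
#1 VA=0x6C2C0C78B (r,kernel):
  [0] read 0x1A idx=0: raw=0x24007 flags P=1 W=1 U=1 S=0
  [1] read 0x24 idx=27: raw=0x28007 flags P=1 W=1 U=1 S=0
  [2] read 0x28 idx=22: raw=0x2C007 flags P=1 W=1 U=1 S=0
  [3] read 0x2C idx=12: raw=0x2F007 flags P=1 W=1 U=1 S=0
  ⇒ phys 0x2F78B  [4 reads]
#2 VA=0x38401406006 (r,kernel):
  [0] read 0x1A idx=7: raw=0x33007 flags P=1 W=1 U=1 S=0
  [1] read 0x33 idx=16: raw=0x36007 flags P=1 W=1 U=1 S=0
  [2] read 0x36 idx=10: raw=0x37007 flags P=1 W=1 U=1 S=0
  [3] read 0x37 idx=6: raw=0x39007 flags P=1 W=1 U=1 S=0
  ⇒ phys 0x39006  [4 reads]

Entries read for #2: 4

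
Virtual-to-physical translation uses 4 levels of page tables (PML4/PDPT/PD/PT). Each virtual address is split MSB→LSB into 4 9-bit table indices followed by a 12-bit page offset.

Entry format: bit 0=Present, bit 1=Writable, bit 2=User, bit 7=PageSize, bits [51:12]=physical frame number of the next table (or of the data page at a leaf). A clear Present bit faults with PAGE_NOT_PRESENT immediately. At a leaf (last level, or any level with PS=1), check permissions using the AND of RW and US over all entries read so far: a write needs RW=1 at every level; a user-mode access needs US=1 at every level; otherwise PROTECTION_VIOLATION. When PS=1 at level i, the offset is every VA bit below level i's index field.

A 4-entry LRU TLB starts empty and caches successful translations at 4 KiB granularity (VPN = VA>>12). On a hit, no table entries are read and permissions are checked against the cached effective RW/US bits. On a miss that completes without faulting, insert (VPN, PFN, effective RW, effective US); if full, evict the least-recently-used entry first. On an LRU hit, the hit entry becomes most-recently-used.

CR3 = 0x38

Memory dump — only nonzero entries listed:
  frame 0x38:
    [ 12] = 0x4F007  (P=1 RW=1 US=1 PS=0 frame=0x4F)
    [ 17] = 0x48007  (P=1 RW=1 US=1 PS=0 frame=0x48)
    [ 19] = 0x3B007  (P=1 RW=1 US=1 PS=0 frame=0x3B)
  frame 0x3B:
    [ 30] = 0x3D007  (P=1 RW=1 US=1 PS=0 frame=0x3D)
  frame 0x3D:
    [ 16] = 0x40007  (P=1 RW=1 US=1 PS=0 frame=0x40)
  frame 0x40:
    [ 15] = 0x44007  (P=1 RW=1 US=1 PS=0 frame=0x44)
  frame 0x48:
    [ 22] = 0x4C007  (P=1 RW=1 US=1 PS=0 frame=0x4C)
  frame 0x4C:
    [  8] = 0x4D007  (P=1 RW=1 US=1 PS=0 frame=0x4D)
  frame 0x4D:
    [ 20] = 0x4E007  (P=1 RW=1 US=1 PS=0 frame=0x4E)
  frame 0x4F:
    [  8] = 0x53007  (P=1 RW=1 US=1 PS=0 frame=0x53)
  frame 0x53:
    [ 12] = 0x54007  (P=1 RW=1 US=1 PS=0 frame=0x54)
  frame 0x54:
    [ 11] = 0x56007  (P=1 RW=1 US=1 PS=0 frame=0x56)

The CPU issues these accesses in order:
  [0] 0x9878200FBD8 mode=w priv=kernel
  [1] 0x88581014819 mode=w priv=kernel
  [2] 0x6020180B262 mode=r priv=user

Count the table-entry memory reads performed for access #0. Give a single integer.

Per-access translation:
#0 VA=0x9878200FBD8 (w,kernel):
  [0] read 0x38 idx=19: raw=0x3B007 flags P=1 W=1 U=1 S=0
  [1] read 0x3B idx=30: raw=0x3D007 flags P=1 W=1 U=1 S=0
  [2] read 0x3D idx=16: raw=0x40007 flags P=1 W=1 U=1 S=0
  [3] read 0x40 idx=15: raw=0x44007 flags P=1 W=1 U=1 S=0
  → PA=0x44BD8  (4 entries read)
#1 VA=0x88581014819 (w,kernel):
  [0] read 0x38 idx=17: raw=0x48007 flags P=1 W=1 U=1 S=0
  [1] read 0x48 idx=22: raw=0x4C007 flags P=1 W=1 U=1 S=0
  [2] read 0x4C idx=8: raw=0x4D007 flags P=1 W=1 U=1 S=0
  [3] read 0x4D idx=20: raw=0x4E007 flags P=1 W=1 U=1 S=0
  → PA=0x4E819  (4 entries read)
#2 VA=0x6020180B262 (r,user):
  [0] read 0x38 idx=12: raw=0x4F007 flags P=1 W=1 U=1 S=0
  [1] read 0x4F idx=8: raw=0x53007 flags P=1 W=1 U=1 S=0
  [2] read 0x53 idx=12: raw=0x54007 flags P=1 W=1 U=1 S=0
  [3] read 0x54 idx=11: raw=0x56007 flags P=1 W=1 U=1 S=0
  → PA=0x56262  (4 entries read)

Entries read for #0: 4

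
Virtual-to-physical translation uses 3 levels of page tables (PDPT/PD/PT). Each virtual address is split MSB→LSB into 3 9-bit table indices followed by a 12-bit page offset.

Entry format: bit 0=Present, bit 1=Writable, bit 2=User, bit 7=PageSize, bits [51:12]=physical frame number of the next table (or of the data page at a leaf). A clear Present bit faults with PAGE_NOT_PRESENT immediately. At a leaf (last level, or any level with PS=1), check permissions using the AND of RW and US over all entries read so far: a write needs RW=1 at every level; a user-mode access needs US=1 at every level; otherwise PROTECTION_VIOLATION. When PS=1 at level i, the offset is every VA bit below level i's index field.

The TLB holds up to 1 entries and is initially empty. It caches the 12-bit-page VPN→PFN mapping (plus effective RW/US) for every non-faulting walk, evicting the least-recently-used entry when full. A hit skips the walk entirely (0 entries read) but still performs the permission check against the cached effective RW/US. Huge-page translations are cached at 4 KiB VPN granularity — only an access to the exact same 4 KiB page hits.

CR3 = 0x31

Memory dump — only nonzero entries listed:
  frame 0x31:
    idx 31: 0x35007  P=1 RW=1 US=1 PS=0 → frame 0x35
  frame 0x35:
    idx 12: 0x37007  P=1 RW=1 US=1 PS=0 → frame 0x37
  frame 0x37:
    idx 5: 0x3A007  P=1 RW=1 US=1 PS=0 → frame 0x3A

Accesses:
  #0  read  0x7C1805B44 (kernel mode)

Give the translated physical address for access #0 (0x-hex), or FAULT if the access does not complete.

Per-access translation:
#0 VA=0x7C1805B44 (r,kernel):
  [0] read 0x31 idx=31: raw=0x35007 flags P=1 W=1 U=1 S=0
  [1] read 0x35 idx=12: raw=0x37007 flags P=1 W=1 U=1 S=0
  [2] read 0x37 idx=5: raw=0x3A007 flags P=1 W=1 U=1 S=0
  ✓ 0x3AB44  — 3 lookups

Access #0 PA: 0x3AB44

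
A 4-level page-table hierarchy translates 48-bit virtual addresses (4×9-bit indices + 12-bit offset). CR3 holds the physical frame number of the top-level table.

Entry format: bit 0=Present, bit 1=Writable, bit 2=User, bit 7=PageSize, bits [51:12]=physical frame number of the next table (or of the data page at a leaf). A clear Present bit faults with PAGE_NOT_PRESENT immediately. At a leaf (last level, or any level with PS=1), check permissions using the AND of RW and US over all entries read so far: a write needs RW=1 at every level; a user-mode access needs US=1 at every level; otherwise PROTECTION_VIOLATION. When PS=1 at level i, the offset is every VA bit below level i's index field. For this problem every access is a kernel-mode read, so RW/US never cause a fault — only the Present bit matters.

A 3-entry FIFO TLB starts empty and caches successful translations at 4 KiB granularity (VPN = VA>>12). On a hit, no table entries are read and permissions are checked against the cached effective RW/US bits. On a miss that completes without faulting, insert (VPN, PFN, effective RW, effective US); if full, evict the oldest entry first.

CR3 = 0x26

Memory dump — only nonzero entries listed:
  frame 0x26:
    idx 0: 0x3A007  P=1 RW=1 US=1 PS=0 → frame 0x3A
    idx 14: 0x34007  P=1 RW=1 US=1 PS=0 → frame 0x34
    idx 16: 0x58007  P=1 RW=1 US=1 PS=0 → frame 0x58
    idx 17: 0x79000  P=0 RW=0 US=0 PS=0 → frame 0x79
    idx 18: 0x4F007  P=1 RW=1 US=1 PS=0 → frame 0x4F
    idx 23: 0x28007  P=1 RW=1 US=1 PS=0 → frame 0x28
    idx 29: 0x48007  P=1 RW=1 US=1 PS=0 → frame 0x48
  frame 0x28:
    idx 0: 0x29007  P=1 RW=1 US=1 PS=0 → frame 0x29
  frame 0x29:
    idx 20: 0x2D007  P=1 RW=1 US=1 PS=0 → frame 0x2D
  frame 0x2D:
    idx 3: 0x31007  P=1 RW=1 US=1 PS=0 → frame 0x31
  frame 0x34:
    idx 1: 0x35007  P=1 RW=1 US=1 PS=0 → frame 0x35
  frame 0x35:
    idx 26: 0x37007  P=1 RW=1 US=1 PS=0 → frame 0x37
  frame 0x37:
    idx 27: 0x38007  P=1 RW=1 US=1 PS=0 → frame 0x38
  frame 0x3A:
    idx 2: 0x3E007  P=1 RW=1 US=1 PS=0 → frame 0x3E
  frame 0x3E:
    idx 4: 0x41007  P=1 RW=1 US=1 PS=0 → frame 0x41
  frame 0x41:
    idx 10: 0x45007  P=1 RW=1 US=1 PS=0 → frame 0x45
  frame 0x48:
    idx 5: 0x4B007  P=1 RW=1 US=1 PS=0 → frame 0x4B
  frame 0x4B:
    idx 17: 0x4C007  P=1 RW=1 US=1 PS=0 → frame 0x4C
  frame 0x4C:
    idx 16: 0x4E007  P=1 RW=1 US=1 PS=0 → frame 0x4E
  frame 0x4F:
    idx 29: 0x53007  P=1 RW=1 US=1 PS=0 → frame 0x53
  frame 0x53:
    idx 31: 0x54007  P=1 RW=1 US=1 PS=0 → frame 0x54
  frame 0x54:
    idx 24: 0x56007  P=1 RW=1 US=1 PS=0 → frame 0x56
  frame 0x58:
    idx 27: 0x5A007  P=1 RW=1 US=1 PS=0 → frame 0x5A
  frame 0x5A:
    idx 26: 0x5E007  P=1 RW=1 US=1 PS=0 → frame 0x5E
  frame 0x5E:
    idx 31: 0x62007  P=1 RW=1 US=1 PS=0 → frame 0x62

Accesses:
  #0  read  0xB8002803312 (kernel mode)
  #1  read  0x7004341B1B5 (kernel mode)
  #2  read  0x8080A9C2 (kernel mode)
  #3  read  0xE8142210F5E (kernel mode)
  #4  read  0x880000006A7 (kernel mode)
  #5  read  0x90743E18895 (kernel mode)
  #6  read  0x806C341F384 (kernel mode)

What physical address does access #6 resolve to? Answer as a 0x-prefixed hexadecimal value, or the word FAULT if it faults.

Walk each access:
#0 VA=0xB8002803312 (r,kernel):
  lvl0: tbl 0x26, slot 23 ⇒ 0x28007 (P1/RW1/US1/PS0)
  lvl1: tbl 0x28, slot 0 ⇒ 0x29007 (P1/RW1/US1/PS0)
  lvl2: tbl 0x29, slot 20 ⇒ 0x2D007 (P1/RW1/US1/PS0)
  lvl3: tbl 0x2D, slot 3 ⇒ 0x31007 (P1/RW1/US1/PS0)
  ✓ 0x31312  — 4 lookups
#1 VA=0x7004341B1B5 (r,kernel):
  lvl0: tbl 0x26, slot 14 ⇒ 0x34007 (P1/RW1/US1/PS0)
  lvl1: tbl 0x34, slot 1 ⇒ 0x35007 (P1/RW1/US1/PS0)
  lvl2: tbl 0x35, slot 26 ⇒ 0x37007 (P1/RW1/US1/PS0)
  lvl3: tbl 0x37, slot 27 ⇒ 0x38007 (P1/RW1/US1/PS0)
  ✓ 0x381B5  — 4 lookups
#2 VA=0x8080A9C2 (r,kernel):
  lvl0: tbl 0x26, slot 0 ⇒ 0x3A007 (P1/RW1/US1/PS0)
  lvl1: tbl 0x3A, slot 2 ⇒ 0x3E007 (P1/RW1/US1/PS0)
  lvl2: tbl 0x3E, slot 4 ⇒ 0x41007 (P1/RW1/US1/PS0)
  lvl3: tbl 0x41, slot 10 ⇒ 0x45007 (P1/RW1/US1/PS0)
  ✓ 0x459C2  — 4 lookups
#3 VA=0xE8142210F5E (r,kernel):
  lvl0: tbl 0x26, slot 29 ⇒ 0x48007 (P1/RW1/US1/PS0)
  lvl1: tbl 0x48, slot 5 ⇒ 0x4B007 (P1/RW1/US1/PS0)
  lvl2: tbl 0x4B, slot 17 ⇒ 0x4C007 (P1/RW1/US1/PS0)
  lvl3: tbl 0x4C, slot 16 ⇒ 0x4E007 (P1/RW1/US1/PS0)
  ✓ 0x4EF5E  — 4 lookups
#4 VA=0x880000006A7 (r,kernel):
  lvl0: tbl 0x26, slot 17 ⇒ 0x79000 (P0/RW0/US0/PS0)
  → PAGE_NOT_PRESENT  (1 entries read)
#5 VA=0x90743E18895 (r,kernel):
  lvl0: tbl 0x26, slot 18 ⇒ 0x4F007 (P1/RW1/US1/PS0)
  lvl1: tbl 0x4F, slot 29 ⇒ 0x53007 (P1/RW1/US1/PS0)
  lvl2: tbl 0x53, slot 31 ⇒ 0x54007 (P1/RW1/US1/PS0)
  lvl3: tbl 0x54, slot 24 ⇒ 0x56007 (P1/RW1/US1/PS0)
  ✓ 0x56895  — 4 lookups
#6 VA=0x806C341F384 (r,kernel):
  lvl0: tbl 0x26, slot 16 ⇒ 0x58007 (P1/RW1/US1/PS0)
  lvl1: tbl 0x58, slot 27 ⇒ 0x5A007 (P1/RW1/US1/PS0)
  lvl2: tbl 0x5A, slot 26 ⇒ 0x5E007 (P1/RW1/US1/PS0)
  lvl3: tbl 0x5E, slot 31 ⇒ 0x62007 (P1/RW1/US1/PS0)
  ✓ 0x62384  — 4 lookups

Access #6 PA: 0x62384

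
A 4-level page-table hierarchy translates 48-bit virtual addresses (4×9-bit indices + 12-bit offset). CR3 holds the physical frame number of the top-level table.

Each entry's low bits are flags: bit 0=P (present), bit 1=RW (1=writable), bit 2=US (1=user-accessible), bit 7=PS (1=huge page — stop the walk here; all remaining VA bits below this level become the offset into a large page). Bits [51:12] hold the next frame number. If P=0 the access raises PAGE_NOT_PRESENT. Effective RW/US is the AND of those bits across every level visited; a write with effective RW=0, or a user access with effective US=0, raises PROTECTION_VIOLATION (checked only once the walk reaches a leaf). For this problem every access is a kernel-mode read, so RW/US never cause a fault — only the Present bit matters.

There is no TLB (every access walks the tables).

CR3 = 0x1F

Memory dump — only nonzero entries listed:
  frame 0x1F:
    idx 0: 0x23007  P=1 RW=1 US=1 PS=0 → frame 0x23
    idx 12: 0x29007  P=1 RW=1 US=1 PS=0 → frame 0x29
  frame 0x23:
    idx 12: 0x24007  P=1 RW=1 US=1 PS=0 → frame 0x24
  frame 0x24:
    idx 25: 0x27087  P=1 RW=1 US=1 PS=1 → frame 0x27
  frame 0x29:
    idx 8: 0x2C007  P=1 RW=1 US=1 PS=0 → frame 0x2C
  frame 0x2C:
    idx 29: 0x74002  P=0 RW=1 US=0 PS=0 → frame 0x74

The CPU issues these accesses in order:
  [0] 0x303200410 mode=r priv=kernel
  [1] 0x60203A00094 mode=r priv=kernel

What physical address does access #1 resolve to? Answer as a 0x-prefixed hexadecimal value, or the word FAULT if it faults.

Per-access translation:
#0 VA=0x303200410 (r,kernel):
  L0: frame=0x1F idx=0 entry=0x23007 [P=1 RW=1 US=1 PS=0]
  L1: frame=0x23 idx=12 entry=0x24007 [P=1 RW=1 US=1 PS=0]
  L2: frame=0x24 idx=25 entry=0x27087 [P=1 RW=1 US=1 PS=1]
  → PA=0x27410 (huge @L2)  (3 entries read)
#1 VA=0x60203A00094 (r,kernel):
  L0: frame=0x1F idx=12 entry=0x29007 [P=1 RW=1 US=1 PS=0]
  L1: frame=0x29 idx=8 entry=0x2C007 [P=1 RW=1 US=1 PS=0]
  L2: frame=0x2C idx=29 entry=0x74002 [P=0 RW=1 US=0 PS=0]
  ✗ PAGE_NOT_PRESENT  [3 reads]

Access #1 PA: FAULT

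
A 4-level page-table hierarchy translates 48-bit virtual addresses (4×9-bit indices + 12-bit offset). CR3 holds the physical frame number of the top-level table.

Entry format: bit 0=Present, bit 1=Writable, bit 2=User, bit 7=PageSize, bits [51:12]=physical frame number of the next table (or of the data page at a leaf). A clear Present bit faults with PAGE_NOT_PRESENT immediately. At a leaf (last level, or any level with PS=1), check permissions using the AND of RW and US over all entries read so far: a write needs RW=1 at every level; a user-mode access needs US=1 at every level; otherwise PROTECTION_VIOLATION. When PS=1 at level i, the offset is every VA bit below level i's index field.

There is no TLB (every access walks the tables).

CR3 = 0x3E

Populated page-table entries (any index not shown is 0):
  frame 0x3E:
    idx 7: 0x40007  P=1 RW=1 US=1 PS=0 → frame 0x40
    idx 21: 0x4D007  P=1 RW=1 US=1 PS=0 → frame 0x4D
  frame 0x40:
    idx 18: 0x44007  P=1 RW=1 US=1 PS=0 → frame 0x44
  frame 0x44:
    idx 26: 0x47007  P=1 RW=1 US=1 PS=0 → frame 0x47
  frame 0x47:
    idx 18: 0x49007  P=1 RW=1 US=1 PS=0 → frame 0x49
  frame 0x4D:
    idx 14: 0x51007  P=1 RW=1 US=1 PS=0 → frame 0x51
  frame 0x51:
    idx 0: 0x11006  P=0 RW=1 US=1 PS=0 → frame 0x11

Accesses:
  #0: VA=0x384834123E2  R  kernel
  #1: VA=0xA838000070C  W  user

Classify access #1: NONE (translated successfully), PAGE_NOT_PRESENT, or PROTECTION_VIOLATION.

Per-access translation:
#0 VA=0x384834123E2 (r,kernel):
  lvl0: tbl 0x3E, slot 7 ⇒ 0x40007 (P1/RW1/US1/PS0)
  lvl1: tbl 0x40, slot 18 ⇒ 0x44007 (P1/RW1/US1/PS0)
  lvl2: tbl 0x44, slot 26 ⇒ 0x47007 (P1/RW1/US1/PS0)
  lvl3: tbl 0x47, slot 18 ⇒ 0x49007 (P1/RW1/US1/PS0)
  ✓ 0x493E2  — 4 lookups
#1 VA=0xA838000070C (w,user):
  lvl0: tbl 0x3E, slot 21 ⇒ 0x4D007 (P1/RW1/US1/PS0)
  lvl1: tbl 0x4D, slot 14 ⇒ 0x51007 (P1/RW1/US1/PS0)
  lvl2: tbl 0x51, slot 0 ⇒ 0x11006 (P0/RW1/US1/PS0)
  → PAGE_NOT_PRESENT  (3 entries read)

Access #1 fault: PAGE_NOT_PRESENT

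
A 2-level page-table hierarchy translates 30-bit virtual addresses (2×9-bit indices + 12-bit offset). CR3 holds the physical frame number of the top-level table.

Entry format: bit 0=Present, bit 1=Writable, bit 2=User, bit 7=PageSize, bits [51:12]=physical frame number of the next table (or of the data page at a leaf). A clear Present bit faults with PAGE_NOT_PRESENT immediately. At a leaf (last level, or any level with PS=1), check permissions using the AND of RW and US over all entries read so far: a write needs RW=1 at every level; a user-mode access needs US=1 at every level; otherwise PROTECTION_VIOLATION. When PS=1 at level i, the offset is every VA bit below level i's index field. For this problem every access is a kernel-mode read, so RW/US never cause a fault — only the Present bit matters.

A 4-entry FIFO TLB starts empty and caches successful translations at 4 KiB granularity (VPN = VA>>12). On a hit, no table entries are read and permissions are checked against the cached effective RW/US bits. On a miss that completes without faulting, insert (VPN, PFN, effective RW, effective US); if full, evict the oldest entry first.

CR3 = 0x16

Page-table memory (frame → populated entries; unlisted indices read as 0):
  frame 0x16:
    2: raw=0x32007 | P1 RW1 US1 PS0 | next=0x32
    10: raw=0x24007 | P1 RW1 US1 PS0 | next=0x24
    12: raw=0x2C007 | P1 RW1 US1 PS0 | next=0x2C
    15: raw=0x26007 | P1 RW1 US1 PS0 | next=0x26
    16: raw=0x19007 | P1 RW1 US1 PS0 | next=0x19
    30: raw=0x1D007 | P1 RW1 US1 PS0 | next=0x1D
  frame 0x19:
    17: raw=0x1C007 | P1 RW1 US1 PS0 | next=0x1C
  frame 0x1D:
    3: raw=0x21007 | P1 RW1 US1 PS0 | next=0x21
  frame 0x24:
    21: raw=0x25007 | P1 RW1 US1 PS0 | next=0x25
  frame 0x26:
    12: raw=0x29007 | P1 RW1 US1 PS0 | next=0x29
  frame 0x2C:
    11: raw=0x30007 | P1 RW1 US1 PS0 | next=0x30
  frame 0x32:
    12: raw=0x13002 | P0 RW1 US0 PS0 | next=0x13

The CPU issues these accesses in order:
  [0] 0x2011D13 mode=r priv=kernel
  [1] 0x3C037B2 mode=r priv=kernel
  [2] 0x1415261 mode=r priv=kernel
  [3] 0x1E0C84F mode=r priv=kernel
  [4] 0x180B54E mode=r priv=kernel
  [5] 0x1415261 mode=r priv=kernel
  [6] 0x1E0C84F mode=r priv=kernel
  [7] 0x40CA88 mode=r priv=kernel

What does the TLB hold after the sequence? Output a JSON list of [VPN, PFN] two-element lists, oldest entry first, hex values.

Walk each access:
#0 VA=0x2011D13 (r,kernel):
  L0 @0x16[16] → 0x19007  P=1,RW=1,US=1,PS=0
  L1 @0x19[17] → 0x1C007  P=1,RW=1,US=1,PS=0
  ✓ 0x1CD13  — 2 lookups
#1 VA=0x3C037B2 (r,kernel):
  L0 @0x16[30] → 0x1D007  P=1,RW=1,US=1,PS=0
  L1 @0x1D[3] → 0x21007  P=1,RW=1,US=1,PS=0
  ✓ 0x217B2  — 2 lookups
#2 VA=0x1415261 (r,kernel):
  L0 @0x16[10] → 0x24007  P=1,RW=1,US=1,PS=0
  L1 @0x24[21] → 0x25007  P=1,RW=1,US=1,PS=0
  ✓ 0x25261  — 2 lookups
#3 VA=0x1E0C84F (r,kernel):
  L0 @0x16[15] → 0x26007  P=1,RW=1,US=1,PS=0
  L1 @0x26[12] → 0x29007  P=1,RW=1,US=1,PS=0
  ✓ 0x2984F  — 2 lookups
#4 VA=0x180B54E (r,kernel):
  L0 @0x16[12] → 0x2C007  P=1,RW=1,US=1,PS=0
  L1 @0x2C[11] → 0x30007  P=1,RW=1,US=1,PS=0
  ✓ 0x3054E  — 2 lookups
#5 VA=0x1415261 (r,kernel):
  TLB hit vpn=0x1415 → PA=0x25261
#6 VA=0x1E0C84F (r,kernel):
  TLB hit vpn=0x1E0C → PA=0x2984F
#7 VA=0x40CA88 (r,kernel):
  L0 @0x16[2] → 0x32007  P=1,RW=1,US=1,PS=0
  L1 @0x32[12] → 0x13002  P=0,RW=1,US=0,PS=0
  ⇒ fault: PAGE_NOT_PRESENT  — 2 lookups

TLB: [["0x3C03", "0x21"], ["0x1415", "0x25"], ["0x1E0C", "0x29"], ["0x180B", "0x30"]]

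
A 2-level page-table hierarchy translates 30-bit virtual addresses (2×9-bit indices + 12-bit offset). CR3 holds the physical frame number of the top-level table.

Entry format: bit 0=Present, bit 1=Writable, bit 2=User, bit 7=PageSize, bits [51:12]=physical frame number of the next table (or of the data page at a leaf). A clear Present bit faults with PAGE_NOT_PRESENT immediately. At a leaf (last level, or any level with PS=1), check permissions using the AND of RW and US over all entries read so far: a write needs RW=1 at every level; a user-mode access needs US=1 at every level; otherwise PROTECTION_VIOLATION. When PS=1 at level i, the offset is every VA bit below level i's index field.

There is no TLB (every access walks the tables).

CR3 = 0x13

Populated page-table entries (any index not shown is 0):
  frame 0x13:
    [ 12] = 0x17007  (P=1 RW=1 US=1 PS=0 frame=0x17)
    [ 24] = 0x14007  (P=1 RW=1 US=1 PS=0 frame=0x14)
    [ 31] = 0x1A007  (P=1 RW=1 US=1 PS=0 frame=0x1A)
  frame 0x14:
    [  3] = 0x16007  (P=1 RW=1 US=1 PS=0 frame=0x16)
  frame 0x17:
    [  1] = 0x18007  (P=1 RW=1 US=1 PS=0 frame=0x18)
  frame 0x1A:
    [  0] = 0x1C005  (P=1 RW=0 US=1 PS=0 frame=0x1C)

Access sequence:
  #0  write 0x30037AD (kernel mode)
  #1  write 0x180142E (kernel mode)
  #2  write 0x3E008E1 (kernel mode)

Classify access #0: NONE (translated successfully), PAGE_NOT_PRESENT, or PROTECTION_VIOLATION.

Walk each access:
#0 VA=0x30037AD (w,kernel):
  L0 @0x13[24] → 0x14007  P=1,RW=1,US=1,PS=0
  L1 @0x14[3] → 0x16007  P=1,RW=1,US=1,PS=0
  → PA=0x167AD  (2 entries read)
#1 VA=0x180142E (w,kernel):
  L0 @0x13[12] → 0x17007  P=1,RW=1,US=1,PS=0
  L1 @0x17[1] → 0x18007  P=1,RW=1,US=1,PS=0
  → PA=0x1842E  (2 entries read)
#2 VA=0x3E008E1 (w,kernel):
  L0 @0x13[31] → 0x1A007  P=1,RW=1,US=1,PS=0
  L1 @0x1A[0] → 0x1C005  P=1,RW=0,US=1,PS=0
  → PROTECTION_VIOLATION  (2 entries read)

Access #0 fault: NONE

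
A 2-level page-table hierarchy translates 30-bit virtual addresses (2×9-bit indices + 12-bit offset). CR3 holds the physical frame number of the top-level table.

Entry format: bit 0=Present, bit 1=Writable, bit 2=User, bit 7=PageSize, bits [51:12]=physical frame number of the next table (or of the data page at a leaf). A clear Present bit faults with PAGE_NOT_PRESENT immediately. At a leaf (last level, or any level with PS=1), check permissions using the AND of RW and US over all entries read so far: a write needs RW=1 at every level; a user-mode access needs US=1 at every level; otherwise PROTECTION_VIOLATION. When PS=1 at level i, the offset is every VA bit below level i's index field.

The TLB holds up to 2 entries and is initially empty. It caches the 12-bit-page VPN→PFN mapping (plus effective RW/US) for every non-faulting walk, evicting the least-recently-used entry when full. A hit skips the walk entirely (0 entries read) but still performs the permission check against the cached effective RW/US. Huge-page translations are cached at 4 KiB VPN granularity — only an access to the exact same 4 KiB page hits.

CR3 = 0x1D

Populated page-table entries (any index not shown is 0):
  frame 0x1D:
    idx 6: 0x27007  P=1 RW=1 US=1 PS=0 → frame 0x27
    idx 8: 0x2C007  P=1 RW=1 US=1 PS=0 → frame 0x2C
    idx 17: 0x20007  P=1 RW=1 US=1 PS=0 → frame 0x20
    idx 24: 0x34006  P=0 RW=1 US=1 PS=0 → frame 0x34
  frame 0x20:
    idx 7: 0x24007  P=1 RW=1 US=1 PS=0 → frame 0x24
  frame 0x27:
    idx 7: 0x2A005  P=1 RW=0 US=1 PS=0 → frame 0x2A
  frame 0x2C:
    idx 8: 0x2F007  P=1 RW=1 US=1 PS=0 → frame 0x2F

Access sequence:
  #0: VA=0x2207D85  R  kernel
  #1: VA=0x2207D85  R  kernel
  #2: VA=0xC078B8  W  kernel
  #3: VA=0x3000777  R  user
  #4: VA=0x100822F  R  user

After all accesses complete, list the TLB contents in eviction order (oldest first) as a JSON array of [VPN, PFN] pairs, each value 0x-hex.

Trace:
#0 VA=0x2207D85 (r,kernel):
  [0] read 0x1D idx=17: raw=0x20007 flags P=1 W=1 U=1 S=0
  [1] read 0x20 idx=7: raw=0x24007 flags P=1 W=1 U=1 S=0
  ✓ 0x24D85  — 2 lookups
#1 VA=0x2207D85 (r,kernel):
  TLB hit vpn=0x2207 → PA=0x24D85
#2 VA=0xC078B8 (w,kernel):
  [0] read 0x1D idx=6: raw=0x27007 flags P=1 W=1 U=1 S=0
  [1] read 0x27 idx=7: raw=0x2A005 flags P=1 W=0 U=1 S=0
  ⇒ fault: PROTECTION_VIOLATION  — 2 lookups
#3 VA=0x3000777 (r,user):
  [0] read 0x1D idx=24: raw=0x34006 flags P=0 W=1 U=1 S=0
  ⇒ fault: PAGE_NOT_PRESENT  — 1 lookups
#4 VA=0x100822F (r,user):
  [0] read 0x1D idx=8: raw=0x2C007 flags P=1 W=1 U=1 S=0
  [1] read 0x2C idx=8: raw=0x2F007 flags P=1 W=1 U=1 S=0
  ✓ 0x2F22F  — 2 lookups

TLB: [["0x2207", "0x24"], ["0x1008", "0x2F"]]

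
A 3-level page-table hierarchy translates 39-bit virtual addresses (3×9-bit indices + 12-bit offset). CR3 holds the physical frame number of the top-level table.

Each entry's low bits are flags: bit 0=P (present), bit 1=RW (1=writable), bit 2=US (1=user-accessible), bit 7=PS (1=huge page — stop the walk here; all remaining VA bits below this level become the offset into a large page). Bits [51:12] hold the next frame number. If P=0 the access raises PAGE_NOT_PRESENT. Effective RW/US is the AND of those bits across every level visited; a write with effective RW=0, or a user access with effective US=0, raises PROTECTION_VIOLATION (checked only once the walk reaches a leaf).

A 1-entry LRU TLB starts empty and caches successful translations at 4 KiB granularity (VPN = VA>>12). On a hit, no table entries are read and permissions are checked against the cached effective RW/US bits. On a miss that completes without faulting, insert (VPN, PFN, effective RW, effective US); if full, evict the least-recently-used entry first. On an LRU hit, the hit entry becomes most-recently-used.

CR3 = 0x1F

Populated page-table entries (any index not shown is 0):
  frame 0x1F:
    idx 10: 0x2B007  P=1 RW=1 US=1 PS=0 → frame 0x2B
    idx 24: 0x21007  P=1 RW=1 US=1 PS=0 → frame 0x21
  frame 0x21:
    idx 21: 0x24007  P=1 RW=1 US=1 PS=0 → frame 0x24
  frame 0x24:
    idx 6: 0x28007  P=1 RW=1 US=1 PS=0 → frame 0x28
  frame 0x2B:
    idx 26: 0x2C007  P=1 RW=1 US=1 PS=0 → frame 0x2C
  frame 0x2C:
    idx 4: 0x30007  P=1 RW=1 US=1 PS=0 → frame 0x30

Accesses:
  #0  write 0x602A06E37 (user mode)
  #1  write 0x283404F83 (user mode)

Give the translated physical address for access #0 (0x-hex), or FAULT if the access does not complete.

Walk each access:
#0 VA=0x602A06E37 (w,user):
  lvl0: tbl 0x1F, slot 24 ⇒ 0x21007 (P1/RW1/US1/PS0)
  lvl1: tbl 0x21, slot 21 ⇒ 0x24007 (P1/RW1/US1/PS0)
  lvl2: tbl 0x24, slot 6 ⇒ 0x28007 (P1/RW1/US1/PS0)
  ✓ 0x28E37  — 3 lookups
#1 VA=0x283404F83 (w,user):
  lvl0: tbl 0x1F, slot 10 ⇒ 0x2B007 (P1/RW1/US1/PS0)
  lvl1: tbl 0x2B, slot 26 ⇒ 0x2C007 (P1/RW1/US1/PS0)
  lvl2: tbl 0x2C, slot 4 ⇒ 0x30007 (P1/RW1/US1/PS0)
  ✓ 0x30F83  — 3 lookups

Access #0 PA: 0x28E37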